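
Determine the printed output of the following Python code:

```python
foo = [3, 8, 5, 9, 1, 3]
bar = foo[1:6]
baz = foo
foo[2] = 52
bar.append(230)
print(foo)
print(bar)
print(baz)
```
[3, 8, 52, 9, 1, 3]
[8, 5, 9, 1, 3, 230]
[3, 8, 52, 9, 1, 3]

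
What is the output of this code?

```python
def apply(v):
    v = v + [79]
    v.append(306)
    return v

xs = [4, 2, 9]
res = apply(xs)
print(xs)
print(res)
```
[4, 2, 9]
[4, 2, 9, 79, 306]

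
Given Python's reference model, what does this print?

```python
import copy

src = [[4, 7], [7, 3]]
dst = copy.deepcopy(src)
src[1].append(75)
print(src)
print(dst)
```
[[4, 7], [7, 3, 75]]
[[4, 7], [7, 3]]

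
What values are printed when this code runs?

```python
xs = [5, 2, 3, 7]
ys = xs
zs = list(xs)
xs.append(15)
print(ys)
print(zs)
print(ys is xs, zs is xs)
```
[5, 2, 3, 7, 15]
[5, 2, 3, 7]
True False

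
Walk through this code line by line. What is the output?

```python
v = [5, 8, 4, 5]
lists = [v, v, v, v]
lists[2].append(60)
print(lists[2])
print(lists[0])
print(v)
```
[5, 8, 4, 5, 60]
[5, 8, 4, 5, 60]
[5, 8, 4, 5, 60]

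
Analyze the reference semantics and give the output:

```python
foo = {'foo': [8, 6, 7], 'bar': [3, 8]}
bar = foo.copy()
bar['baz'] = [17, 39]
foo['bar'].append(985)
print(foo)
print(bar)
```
{'foo': [8, 6, 7], 'bar': [3, 8, 985]}
{'foo': [8, 6, 7], 'bar': [3, 8, 985], 'baz': [17, 39]}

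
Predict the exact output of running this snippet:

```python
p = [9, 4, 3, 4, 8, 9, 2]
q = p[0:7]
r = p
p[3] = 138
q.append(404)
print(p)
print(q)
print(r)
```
[9, 4, 3, 138, 8, 9, 2]
[9, 4, 3, 4, 8, 9, 2, 404]
[9, 4, 3, 138, 8, 9, 2]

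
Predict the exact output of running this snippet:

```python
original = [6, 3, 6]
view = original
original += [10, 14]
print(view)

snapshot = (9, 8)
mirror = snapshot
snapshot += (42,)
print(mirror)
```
[6, 3, 6, 10, 14]
(9, 8)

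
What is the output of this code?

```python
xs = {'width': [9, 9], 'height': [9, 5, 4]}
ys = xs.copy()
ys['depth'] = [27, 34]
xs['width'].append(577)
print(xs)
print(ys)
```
{'width': [9, 9, 577], 'height': [9, 5, 4]}
{'width': [9, 9, 577], 'height': [9, 5, 4], 'depth': [27, 34]}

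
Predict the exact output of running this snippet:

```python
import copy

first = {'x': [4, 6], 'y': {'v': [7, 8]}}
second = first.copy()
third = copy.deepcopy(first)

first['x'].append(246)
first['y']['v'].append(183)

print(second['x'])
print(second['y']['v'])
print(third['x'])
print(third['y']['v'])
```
[4, 6, 246]
[7, 8, 183]
[4, 6]
[7, 8]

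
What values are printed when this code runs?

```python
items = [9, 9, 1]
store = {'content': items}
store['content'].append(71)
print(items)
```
[9, 9, 1, 71]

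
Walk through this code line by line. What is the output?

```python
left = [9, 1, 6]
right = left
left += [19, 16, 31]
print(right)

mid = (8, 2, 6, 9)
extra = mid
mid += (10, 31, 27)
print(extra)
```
[9, 1, 6, 19, 16, 31]
(8, 2, 6, 9)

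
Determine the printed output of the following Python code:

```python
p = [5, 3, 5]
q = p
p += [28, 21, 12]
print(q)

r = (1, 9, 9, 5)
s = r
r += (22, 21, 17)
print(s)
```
[5, 3, 5, 28, 21, 12]
(1, 9, 9, 5)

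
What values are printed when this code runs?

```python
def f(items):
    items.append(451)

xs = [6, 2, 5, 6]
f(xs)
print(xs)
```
[6, 2, 5, 6, 451]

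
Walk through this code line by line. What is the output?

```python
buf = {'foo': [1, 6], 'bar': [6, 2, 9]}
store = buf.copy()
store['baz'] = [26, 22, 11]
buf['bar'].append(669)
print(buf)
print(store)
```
{'foo': [1, 6], 'bar': [6, 2, 9, 669]}
{'foo': [1, 6], 'bar': [6, 2, 9, 669], 'baz': [26, 22, 11]}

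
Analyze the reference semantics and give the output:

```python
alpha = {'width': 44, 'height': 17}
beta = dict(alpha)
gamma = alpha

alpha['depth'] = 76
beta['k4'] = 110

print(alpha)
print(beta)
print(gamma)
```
{'width': 44, 'height': 17, 'depth': 76}
{'width': 44, 'height': 17, 'k4': 110}
{'width': 44, 'height': 17, 'depth': 76}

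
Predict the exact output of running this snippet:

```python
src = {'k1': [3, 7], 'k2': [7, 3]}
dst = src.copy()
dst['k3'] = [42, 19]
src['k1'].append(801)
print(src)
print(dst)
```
{'k1': [3, 7, 801], 'k2': [7, 3]}
{'k1': [3, 7, 801], 'k2': [7, 3], 'k3': [42, 19]}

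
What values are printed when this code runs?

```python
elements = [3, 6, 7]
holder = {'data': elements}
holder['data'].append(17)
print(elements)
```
[3, 6, 7, 17]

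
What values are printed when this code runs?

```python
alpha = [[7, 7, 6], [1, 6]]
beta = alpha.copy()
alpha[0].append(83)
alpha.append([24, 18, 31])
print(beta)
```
[[7, 7, 6, 83], [1, 6]]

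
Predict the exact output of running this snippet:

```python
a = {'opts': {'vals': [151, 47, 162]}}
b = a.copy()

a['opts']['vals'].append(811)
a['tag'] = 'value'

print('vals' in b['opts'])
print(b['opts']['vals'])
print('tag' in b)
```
True
[151, 47, 162, 811]
False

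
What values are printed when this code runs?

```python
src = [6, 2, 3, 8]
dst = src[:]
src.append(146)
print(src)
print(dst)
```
[6, 2, 3, 8, 146]
[6, 2, 3, 8]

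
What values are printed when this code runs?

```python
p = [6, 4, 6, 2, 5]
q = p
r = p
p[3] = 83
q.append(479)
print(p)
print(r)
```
[6, 4, 6, 83, 5, 479]
[6, 4, 6, 83, 5, 479]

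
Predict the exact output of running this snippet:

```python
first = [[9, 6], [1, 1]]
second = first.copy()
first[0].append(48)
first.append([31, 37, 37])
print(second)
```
[[9, 6, 48], [1, 1]]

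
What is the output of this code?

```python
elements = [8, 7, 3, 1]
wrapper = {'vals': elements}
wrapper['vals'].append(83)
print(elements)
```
[8, 7, 3, 1, 83]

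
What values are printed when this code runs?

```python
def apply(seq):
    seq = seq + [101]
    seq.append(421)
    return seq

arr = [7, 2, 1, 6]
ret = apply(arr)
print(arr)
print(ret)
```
[7, 2, 1, 6]
[7, 2, 1, 6, 101, 421]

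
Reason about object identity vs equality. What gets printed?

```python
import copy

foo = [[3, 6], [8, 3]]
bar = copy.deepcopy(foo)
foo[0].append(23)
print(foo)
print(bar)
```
[[3, 6, 23], [8, 3]]
[[3, 6], [8, 3]]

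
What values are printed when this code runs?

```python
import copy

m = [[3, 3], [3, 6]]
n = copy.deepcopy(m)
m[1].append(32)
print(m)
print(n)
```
[[3, 3], [3, 6, 32]]
[[3, 3], [3, 6]]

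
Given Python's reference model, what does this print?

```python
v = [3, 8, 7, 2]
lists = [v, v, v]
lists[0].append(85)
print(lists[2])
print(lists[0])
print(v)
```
[3, 8, 7, 2, 85]
[3, 8, 7, 2, 85]
[3, 8, 7, 2, 85]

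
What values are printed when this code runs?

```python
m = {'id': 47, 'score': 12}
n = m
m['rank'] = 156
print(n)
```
{'id': 47, 'score': 12, 'rank': 156}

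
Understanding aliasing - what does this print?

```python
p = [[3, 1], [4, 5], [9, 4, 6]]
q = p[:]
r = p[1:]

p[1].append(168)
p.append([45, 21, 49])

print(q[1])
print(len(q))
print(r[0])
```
[4, 5, 168]
3
[4, 5, 168]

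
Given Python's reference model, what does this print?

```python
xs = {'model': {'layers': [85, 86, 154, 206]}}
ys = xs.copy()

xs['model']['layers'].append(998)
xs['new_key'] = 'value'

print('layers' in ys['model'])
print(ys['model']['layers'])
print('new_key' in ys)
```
True
[85, 86, 154, 206, 998]
False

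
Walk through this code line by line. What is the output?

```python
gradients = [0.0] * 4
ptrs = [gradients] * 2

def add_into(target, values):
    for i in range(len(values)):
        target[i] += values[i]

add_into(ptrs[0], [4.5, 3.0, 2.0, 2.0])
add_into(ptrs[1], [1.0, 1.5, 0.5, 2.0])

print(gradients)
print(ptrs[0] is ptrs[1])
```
[5.5, 4.5, 2.5, 4.0]
True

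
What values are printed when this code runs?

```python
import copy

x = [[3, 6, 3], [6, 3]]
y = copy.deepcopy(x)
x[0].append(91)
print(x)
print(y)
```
[[3, 6, 3, 91], [6, 3]]
[[3, 6, 3], [6, 3]]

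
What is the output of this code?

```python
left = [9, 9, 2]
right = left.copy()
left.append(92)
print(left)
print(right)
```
[9, 9, 2, 92]
[9, 9, 2]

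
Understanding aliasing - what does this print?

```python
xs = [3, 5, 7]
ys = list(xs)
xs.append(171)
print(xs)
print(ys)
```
[3, 5, 7, 171]
[3, 5, 7]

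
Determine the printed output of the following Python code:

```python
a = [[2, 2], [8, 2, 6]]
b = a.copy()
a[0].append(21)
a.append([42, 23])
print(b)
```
[[2, 2, 21], [8, 2, 6]]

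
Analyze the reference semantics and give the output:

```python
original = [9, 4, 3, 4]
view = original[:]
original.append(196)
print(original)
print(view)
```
[9, 4, 3, 4, 196]
[9, 4, 3, 4]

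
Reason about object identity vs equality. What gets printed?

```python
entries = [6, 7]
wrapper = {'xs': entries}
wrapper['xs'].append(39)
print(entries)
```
[6, 7, 39]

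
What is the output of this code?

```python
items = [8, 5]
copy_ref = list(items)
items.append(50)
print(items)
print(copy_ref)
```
[8, 5, 50]
[8, 5]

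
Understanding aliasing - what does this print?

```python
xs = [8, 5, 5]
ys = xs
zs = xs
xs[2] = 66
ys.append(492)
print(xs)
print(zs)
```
[8, 5, 66, 492]
[8, 5, 66, 492]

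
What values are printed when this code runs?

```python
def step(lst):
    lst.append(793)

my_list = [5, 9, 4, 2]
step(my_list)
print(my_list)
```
[5, 9, 4, 2, 793]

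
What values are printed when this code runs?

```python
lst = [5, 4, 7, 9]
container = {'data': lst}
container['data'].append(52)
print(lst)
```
[5, 4, 7, 9, 52]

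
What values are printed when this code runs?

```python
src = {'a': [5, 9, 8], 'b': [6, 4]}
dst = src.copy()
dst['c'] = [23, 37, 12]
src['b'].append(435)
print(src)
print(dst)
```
{'a': [5, 9, 8], 'b': [6, 4, 435]}
{'a': [5, 9, 8], 'b': [6, 4, 435], 'c': [23, 37, 12]}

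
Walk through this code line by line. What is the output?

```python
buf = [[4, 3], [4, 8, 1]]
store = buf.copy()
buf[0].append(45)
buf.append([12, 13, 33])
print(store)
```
[[4, 3, 45], [4, 8, 1]]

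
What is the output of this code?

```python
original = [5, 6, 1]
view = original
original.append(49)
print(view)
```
[5, 6, 1, 49]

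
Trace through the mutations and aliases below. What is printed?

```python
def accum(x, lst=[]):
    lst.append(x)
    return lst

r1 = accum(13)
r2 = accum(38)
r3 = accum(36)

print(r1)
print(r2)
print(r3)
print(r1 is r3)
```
[13, 38, 36]
[13, 38, 36]
[13, 38, 36]
True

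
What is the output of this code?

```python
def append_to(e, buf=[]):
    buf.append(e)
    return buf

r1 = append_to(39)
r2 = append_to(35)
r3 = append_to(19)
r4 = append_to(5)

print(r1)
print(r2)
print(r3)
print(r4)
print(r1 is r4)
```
[39, 35, 19, 5]
[39, 35, 19, 5]
[39, 35, 19, 5]
[39, 35, 19, 5]
True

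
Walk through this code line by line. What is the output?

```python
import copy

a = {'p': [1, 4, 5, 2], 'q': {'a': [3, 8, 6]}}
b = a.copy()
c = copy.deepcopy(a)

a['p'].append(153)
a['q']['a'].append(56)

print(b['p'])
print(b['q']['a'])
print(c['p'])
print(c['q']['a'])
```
[1, 4, 5, 2, 153]
[3, 8, 6, 56]
[1, 4, 5, 2]
[3, 8, 6]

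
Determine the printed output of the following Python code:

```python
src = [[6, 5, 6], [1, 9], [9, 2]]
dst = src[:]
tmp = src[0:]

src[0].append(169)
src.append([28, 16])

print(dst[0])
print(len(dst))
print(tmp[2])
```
[6, 5, 6, 169]
3
[9, 2]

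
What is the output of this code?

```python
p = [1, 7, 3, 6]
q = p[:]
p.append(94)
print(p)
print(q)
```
[1, 7, 3, 6, 94]
[1, 7, 3, 6]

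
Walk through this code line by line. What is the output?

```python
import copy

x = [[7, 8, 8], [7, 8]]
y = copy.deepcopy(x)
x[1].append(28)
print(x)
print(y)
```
[[7, 8, 8], [7, 8, 28]]
[[7, 8, 8], [7, 8]]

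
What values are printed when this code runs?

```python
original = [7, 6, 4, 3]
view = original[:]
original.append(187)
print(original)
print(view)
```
[7, 6, 4, 3, 187]
[7, 6, 4, 3]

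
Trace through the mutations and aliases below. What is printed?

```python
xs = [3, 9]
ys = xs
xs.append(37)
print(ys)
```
[3, 9, 37]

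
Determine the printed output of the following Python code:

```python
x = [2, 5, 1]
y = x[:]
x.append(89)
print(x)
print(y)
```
[2, 5, 1, 89]
[2, 5, 1]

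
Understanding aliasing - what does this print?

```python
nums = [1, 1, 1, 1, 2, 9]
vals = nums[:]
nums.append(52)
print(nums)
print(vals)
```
[1, 1, 1, 1, 2, 9, 52]
[1, 1, 1, 1, 2, 9]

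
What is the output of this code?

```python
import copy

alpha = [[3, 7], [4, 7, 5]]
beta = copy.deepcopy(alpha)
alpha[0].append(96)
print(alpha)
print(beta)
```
[[3, 7, 96], [4, 7, 5]]
[[3, 7], [4, 7, 5]]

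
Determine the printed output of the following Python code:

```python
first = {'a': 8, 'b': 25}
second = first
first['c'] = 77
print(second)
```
{'a': 8, 'b': 25, 'c': 77}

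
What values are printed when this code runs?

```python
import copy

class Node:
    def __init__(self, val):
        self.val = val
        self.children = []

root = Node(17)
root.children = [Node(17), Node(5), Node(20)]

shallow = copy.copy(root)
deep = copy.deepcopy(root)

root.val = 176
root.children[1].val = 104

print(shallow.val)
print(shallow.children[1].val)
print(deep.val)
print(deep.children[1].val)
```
17
104
17
5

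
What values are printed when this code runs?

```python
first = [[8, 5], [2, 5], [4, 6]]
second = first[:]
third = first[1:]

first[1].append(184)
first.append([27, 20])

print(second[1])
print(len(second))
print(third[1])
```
[2, 5, 184]
3
[4, 6]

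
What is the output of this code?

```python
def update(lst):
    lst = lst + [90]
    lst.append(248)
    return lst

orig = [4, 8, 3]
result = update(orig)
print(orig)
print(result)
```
[4, 8, 3]
[4, 8, 3, 90, 248]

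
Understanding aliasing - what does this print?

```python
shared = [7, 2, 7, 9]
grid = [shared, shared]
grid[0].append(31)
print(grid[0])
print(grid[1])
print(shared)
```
[7, 2, 7, 9, 31]
[7, 2, 7, 9, 31]
[7, 2, 7, 9, 31]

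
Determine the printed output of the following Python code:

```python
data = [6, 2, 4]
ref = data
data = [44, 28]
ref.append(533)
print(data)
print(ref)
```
[44, 28]
[6, 2, 4, 533]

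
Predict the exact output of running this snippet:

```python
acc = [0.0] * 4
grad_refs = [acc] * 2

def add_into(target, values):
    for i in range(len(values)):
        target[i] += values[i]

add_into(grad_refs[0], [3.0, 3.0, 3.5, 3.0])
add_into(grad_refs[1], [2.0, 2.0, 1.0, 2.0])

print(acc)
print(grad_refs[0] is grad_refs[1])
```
[5.0, 5.0, 4.5, 5.0]
True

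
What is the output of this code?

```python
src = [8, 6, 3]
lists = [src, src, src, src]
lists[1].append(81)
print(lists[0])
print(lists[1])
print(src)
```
[8, 6, 3, 81]
[8, 6, 3, 81]
[8, 6, 3, 81]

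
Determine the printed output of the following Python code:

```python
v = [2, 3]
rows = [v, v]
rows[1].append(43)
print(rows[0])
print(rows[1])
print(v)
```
[2, 3, 43]
[2, 3, 43]
[2, 3, 43]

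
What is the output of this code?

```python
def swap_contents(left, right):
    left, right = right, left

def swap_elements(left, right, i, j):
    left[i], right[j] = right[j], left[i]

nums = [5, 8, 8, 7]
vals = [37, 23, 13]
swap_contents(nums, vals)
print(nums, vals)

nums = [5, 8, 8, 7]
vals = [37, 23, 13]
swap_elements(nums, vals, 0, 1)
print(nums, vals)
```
[5, 8, 8, 7] [37, 23, 13]
[23, 8, 8, 7] [37, 5, 13]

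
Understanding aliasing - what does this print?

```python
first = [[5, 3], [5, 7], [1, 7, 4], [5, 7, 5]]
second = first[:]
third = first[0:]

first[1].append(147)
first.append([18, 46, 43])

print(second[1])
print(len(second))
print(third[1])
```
[5, 7, 147]
4
[5, 7, 147]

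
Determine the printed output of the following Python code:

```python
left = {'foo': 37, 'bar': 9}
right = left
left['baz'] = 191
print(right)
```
{'foo': 37, 'bar': 9, 'baz': 191}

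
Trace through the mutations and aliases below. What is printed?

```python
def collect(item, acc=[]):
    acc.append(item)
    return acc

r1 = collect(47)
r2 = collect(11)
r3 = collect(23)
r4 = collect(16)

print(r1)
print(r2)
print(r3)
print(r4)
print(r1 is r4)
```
[47, 11, 23, 16]
[47, 11, 23, 16]
[47, 11, 23, 16]
[47, 11, 23, 16]
True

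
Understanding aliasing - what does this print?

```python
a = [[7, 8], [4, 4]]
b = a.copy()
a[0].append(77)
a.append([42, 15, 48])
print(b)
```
[[7, 8, 77], [4, 4]]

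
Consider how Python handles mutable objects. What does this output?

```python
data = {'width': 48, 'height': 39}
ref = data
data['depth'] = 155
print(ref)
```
{'width': 48, 'height': 39, 'depth': 155}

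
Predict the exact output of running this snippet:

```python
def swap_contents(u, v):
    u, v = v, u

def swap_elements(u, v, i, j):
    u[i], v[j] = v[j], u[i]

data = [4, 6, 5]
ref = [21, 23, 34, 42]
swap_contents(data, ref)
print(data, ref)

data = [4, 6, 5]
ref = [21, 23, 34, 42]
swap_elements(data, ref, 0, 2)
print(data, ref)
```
[4, 6, 5] [21, 23, 34, 42]
[34, 6, 5] [21, 23, 4, 42]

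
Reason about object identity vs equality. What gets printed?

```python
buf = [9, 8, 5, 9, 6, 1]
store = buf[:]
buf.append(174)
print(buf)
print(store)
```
[9, 8, 5, 9, 6, 1, 174]
[9, 8, 5, 9, 6, 1]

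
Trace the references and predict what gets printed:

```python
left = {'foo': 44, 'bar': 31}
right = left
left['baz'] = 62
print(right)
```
{'foo': 44, 'bar': 31, 'baz': 62}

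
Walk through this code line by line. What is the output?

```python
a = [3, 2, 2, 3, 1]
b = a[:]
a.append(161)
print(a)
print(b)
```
[3, 2, 2, 3, 1, 161]
[3, 2, 2, 3, 1]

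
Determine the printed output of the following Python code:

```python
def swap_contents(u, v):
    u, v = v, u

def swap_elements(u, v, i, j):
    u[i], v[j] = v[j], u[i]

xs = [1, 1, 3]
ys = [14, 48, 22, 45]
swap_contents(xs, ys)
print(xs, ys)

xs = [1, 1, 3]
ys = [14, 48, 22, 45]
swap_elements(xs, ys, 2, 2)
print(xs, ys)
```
[1, 1, 3] [14, 48, 22, 45]
[1, 1, 22] [14, 48, 3, 45]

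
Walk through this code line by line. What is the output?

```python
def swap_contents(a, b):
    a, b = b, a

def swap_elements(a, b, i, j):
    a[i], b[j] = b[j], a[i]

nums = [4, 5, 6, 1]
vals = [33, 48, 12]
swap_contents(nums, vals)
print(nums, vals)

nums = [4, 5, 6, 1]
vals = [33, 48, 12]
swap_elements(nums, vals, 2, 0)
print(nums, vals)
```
[4, 5, 6, 1] [33, 48, 12]
[4, 5, 33, 1] [6, 48, 12]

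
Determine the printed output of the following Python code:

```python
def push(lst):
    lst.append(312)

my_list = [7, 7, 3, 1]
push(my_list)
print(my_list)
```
[7, 7, 3, 1, 312]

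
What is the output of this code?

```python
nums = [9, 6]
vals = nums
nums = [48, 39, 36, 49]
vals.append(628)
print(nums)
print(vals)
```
[48, 39, 36, 49]
[9, 6, 628]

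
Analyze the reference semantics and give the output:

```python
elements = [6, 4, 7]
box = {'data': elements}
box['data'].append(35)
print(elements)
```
[6, 4, 7, 35]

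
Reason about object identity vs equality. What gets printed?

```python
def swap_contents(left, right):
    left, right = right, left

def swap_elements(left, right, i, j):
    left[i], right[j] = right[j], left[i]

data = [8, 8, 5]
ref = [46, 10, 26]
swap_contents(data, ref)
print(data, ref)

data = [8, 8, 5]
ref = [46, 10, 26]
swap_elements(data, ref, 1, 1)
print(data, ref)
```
[8, 8, 5] [46, 10, 26]
[8, 10, 5] [46, 8, 26]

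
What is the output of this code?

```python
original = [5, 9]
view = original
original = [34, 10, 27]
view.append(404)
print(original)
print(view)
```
[34, 10, 27]
[5, 9, 404]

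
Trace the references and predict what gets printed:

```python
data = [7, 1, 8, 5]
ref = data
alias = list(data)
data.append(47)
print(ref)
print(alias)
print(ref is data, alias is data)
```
[7, 1, 8, 5, 47]
[7, 1, 8, 5]
True False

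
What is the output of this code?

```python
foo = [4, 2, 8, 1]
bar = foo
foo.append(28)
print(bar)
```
[4, 2, 8, 1, 28]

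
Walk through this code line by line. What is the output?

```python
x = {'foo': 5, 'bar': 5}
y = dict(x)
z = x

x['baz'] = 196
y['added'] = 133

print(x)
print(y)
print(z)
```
{'foo': 5, 'bar': 5, 'baz': 196}
{'foo': 5, 'bar': 5, 'added': 133}
{'foo': 5, 'bar': 5, 'baz': 196}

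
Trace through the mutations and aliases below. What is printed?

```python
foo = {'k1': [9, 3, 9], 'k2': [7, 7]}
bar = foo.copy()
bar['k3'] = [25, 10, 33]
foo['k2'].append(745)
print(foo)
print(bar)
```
{'k1': [9, 3, 9], 'k2': [7, 7, 745]}
{'k1': [9, 3, 9], 'k2': [7, 7, 745], 'k3': [25, 10, 33]}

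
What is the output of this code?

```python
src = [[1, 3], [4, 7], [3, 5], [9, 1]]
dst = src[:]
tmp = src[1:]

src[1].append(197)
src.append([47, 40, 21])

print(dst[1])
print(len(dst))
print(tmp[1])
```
[4, 7, 197]
4
[3, 5]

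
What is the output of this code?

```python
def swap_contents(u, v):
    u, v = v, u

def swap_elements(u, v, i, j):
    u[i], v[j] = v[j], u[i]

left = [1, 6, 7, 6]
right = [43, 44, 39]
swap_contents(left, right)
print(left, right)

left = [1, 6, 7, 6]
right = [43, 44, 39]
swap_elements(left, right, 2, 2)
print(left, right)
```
[1, 6, 7, 6] [43, 44, 39]
[1, 6, 39, 6] [43, 44, 7]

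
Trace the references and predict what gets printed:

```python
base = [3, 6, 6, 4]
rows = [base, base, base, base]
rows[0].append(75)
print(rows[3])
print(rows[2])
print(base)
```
[3, 6, 6, 4, 75]
[3, 6, 6, 4, 75]
[3, 6, 6, 4, 75]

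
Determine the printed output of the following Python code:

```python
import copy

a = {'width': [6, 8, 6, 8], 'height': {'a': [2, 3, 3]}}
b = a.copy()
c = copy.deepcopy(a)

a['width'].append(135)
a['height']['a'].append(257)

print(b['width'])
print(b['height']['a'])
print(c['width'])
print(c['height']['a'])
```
[6, 8, 6, 8, 135]
[2, 3, 3, 257]
[6, 8, 6, 8]
[2, 3, 3]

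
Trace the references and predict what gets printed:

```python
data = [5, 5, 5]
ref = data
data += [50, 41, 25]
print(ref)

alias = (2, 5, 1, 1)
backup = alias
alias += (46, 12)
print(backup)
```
[5, 5, 5, 50, 41, 25]
(2, 5, 1, 1)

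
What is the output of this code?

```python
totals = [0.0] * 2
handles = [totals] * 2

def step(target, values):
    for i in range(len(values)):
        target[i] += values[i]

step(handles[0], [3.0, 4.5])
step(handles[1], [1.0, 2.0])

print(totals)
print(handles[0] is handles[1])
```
[4.0, 6.5]
True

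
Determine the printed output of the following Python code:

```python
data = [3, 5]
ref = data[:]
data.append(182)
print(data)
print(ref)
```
[3, 5, 182]
[3, 5]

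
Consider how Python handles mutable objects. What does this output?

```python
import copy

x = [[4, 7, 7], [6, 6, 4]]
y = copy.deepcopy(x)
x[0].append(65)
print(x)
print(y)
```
[[4, 7, 7, 65], [6, 6, 4]]
[[4, 7, 7], [6, 6, 4]]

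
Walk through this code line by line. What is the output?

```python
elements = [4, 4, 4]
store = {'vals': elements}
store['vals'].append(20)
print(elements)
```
[4, 4, 4, 20]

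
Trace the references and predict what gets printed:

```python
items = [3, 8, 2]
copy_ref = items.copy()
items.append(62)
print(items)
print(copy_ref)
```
[3, 8, 2, 62]
[3, 8, 2]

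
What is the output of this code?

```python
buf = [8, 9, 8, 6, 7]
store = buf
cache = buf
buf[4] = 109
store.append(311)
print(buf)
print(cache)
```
[8, 9, 8, 6, 109, 311]
[8, 9, 8, 6, 109, 311]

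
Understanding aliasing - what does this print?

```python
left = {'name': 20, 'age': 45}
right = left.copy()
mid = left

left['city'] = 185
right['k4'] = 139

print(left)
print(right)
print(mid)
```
{'name': 20, 'age': 45, 'city': 185}
{'name': 20, 'age': 45, 'k4': 139}
{'name': 20, 'age': 45, 'city': 185}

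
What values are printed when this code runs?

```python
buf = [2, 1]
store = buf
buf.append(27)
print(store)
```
[2, 1, 27]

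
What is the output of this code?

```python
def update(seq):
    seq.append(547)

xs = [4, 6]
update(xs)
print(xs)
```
[4, 6, 547]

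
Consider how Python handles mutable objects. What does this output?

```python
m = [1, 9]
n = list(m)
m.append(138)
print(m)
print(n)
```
[1, 9, 138]
[1, 9]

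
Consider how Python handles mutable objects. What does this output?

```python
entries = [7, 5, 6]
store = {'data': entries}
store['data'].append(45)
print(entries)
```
[7, 5, 6, 45]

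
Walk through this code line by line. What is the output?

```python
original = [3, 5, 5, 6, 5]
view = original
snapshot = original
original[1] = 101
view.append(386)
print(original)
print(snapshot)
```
[3, 101, 5, 6, 5, 386]
[3, 101, 5, 6, 5, 386]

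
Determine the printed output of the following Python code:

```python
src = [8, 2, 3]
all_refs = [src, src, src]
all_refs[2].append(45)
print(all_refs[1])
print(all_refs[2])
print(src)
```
[8, 2, 3, 45]
[8, 2, 3, 45]
[8, 2, 3, 45]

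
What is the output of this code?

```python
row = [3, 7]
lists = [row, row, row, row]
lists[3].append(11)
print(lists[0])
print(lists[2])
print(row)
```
[3, 7, 11]
[3, 7, 11]
[3, 7, 11]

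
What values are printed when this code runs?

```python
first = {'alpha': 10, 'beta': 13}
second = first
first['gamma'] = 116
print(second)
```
{'alpha': 10, 'beta': 13, 'gamma': 116}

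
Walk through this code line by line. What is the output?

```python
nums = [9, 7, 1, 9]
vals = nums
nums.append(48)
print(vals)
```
[9, 7, 1, 9, 48]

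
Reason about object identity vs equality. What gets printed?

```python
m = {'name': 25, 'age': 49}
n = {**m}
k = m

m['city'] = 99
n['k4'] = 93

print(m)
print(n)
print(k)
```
{'name': 25, 'age': 49, 'city': 99}
{'name': 25, 'age': 49, 'k4': 93}
{'name': 25, 'age': 49, 'city': 99}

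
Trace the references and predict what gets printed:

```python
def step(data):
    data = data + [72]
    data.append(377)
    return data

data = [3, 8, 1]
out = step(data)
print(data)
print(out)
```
[3, 8, 1]
[3, 8, 1, 72, 377]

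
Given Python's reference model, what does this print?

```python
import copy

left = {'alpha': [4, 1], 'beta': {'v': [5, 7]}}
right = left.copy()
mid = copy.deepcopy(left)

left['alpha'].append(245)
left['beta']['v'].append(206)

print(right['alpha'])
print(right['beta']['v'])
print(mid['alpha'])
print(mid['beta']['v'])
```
[4, 1, 245]
[5, 7, 206]
[4, 1]
[5, 7]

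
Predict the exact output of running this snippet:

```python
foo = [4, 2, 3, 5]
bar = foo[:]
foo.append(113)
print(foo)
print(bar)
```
[4, 2, 3, 5, 113]
[4, 2, 3, 5]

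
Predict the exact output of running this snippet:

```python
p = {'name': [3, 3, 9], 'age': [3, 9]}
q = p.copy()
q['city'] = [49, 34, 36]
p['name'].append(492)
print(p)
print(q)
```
{'name': [3, 3, 9, 492], 'age': [3, 9]}
{'name': [3, 3, 9, 492], 'age': [3, 9], 'city': [49, 34, 36]}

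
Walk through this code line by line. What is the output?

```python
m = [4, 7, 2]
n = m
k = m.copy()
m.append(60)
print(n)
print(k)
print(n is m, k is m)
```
[4, 7, 2, 60]
[4, 7, 2]
True False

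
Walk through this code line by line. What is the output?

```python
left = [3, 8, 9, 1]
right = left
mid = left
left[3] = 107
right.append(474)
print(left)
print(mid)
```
[3, 8, 9, 107, 474]
[3, 8, 9, 107, 474]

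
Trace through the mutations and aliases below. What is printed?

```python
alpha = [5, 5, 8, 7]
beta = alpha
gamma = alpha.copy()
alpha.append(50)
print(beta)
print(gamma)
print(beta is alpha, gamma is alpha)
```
[5, 5, 8, 7, 50]
[5, 5, 8, 7]
True False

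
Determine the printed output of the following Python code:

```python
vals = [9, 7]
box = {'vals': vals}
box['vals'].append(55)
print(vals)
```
[9, 7, 55]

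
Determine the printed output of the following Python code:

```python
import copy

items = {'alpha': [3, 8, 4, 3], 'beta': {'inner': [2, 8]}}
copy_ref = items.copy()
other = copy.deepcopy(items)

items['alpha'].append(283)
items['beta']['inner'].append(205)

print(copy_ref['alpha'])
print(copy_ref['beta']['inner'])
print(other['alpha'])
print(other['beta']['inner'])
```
[3, 8, 4, 3, 283]
[2, 8, 205]
[3, 8, 4, 3]
[2, 8]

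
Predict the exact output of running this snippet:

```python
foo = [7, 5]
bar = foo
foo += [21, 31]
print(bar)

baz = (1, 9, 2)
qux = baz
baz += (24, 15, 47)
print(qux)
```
[7, 5, 21, 31]
(1, 9, 2)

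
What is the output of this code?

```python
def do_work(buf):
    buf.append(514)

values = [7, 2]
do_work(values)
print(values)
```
[7, 2, 514]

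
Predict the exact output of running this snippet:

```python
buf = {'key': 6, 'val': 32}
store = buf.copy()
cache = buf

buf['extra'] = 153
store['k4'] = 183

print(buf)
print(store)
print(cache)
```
{'key': 6, 'val': 32, 'extra': 153}
{'key': 6, 'val': 32, 'k4': 183}
{'key': 6, 'val': 32, 'extra': 153}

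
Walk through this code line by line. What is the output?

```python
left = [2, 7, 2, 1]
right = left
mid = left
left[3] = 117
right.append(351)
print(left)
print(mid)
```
[2, 7, 2, 117, 351]
[2, 7, 2, 117, 351]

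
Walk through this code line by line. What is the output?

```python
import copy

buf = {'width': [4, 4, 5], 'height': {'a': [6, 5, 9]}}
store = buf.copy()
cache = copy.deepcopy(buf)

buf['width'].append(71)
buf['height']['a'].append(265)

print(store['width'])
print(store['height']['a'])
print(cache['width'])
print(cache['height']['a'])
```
[4, 4, 5, 71]
[6, 5, 9, 265]
[4, 4, 5]
[6, 5, 9]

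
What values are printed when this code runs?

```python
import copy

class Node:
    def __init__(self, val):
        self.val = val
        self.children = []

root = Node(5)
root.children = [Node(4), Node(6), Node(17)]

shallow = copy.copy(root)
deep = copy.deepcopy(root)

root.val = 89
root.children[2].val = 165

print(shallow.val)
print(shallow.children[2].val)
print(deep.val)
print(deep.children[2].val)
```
5
165
5
17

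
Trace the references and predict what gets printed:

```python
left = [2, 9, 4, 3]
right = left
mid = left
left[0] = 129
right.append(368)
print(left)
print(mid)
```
[129, 9, 4, 3, 368]
[129, 9, 4, 3, 368]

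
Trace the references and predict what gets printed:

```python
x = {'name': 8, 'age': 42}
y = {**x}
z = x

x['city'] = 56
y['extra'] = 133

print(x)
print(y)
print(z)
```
{'name': 8, 'age': 42, 'city': 56}
{'name': 8, 'age': 42, 'extra': 133}
{'name': 8, 'age': 42, 'city': 56}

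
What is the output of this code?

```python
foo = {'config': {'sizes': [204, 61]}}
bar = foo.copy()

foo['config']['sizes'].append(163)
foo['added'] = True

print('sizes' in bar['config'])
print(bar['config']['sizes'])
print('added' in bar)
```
True
[204, 61, 163]
False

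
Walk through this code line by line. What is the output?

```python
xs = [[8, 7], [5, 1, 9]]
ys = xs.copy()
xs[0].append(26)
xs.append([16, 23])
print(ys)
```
[[8, 7, 26], [5, 1, 9]]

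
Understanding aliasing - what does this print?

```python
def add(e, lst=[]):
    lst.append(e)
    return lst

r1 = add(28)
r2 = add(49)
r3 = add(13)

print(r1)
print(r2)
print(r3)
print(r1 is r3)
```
[28, 49, 13]
[28, 49, 13]
[28, 49, 13]
True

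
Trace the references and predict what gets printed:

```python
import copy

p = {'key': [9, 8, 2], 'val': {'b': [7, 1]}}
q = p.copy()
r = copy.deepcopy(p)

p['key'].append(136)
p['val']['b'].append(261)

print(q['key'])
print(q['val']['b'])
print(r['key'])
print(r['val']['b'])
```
[9, 8, 2, 136]
[7, 1, 261]
[9, 8, 2]
[7, 1]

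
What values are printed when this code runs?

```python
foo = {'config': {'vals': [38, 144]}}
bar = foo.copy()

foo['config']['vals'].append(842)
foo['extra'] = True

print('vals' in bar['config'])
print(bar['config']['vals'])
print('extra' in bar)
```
True
[38, 144, 842]
False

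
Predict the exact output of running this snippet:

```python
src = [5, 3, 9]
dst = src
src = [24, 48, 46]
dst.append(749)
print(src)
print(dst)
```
[24, 48, 46]
[5, 3, 9, 749]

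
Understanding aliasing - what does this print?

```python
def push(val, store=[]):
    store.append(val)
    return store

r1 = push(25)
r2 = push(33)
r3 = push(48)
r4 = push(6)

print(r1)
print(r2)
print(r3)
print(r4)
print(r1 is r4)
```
[25, 33, 48, 6]
[25, 33, 48, 6]
[25, 33, 48, 6]
[25, 33, 48, 6]
True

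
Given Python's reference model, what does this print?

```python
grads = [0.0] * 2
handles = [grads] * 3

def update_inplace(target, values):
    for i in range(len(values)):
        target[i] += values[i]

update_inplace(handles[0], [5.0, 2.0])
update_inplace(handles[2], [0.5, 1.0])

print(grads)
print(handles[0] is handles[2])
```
[5.5, 3.0]
True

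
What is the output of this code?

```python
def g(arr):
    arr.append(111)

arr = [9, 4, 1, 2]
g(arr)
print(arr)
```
[9, 4, 1, 2, 111]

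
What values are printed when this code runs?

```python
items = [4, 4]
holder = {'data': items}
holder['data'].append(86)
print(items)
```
[4, 4, 86]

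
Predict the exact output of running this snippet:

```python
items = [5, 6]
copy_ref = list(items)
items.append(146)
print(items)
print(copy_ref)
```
[5, 6, 146]
[5, 6]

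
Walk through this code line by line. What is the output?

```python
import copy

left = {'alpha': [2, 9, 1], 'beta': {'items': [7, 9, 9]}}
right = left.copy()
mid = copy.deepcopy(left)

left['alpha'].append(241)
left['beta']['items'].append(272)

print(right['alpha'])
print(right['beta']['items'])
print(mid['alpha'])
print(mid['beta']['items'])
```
[2, 9, 1, 241]
[7, 9, 9, 272]
[2, 9, 1]
[7, 9, 9]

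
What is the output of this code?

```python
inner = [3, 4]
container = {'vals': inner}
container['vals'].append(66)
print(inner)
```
[3, 4, 66]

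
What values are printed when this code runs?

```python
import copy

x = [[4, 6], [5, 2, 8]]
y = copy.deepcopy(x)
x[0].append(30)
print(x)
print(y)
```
[[4, 6, 30], [5, 2, 8]]
[[4, 6], [5, 2, 8]]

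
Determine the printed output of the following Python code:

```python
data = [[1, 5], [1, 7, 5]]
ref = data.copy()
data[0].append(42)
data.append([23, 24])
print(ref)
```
[[1, 5, 42], [1, 7, 5]]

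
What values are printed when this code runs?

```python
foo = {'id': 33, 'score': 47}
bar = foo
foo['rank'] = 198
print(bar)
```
{'id': 33, 'score': 47, 'rank': 198}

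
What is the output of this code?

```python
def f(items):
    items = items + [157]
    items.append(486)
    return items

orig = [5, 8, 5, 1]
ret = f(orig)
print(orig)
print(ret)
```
[5, 8, 5, 1]
[5, 8, 5, 1, 157, 486]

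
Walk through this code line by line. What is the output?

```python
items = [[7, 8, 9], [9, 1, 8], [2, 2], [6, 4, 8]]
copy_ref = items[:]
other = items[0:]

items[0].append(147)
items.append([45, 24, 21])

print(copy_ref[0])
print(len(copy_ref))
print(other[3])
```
[7, 8, 9, 147]
4
[6, 4, 8]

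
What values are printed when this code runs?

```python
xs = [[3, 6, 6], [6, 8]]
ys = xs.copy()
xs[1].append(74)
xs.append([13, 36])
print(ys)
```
[[3, 6, 6], [6, 8, 74]]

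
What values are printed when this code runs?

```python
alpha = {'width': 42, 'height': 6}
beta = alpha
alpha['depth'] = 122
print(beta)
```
{'width': 42, 'height': 6, 'depth': 122}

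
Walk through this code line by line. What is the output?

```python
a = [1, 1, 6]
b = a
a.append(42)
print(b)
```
[1, 1, 6, 42]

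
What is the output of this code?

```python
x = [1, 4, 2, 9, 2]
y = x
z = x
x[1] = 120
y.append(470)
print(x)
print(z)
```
[1, 120, 2, 9, 2, 470]
[1, 120, 2, 9, 2, 470]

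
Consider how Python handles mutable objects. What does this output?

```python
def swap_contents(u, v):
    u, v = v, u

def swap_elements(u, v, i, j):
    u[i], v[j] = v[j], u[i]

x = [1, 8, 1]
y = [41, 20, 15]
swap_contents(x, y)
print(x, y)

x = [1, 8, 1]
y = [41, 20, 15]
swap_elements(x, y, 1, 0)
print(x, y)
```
[1, 8, 1] [41, 20, 15]
[1, 41, 1] [8, 20, 15]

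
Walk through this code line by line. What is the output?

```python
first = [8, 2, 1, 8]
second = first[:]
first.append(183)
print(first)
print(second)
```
[8, 2, 1, 8, 183]
[8, 2, 1, 8]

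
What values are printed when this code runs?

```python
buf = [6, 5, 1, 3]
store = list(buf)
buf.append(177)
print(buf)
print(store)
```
[6, 5, 1, 3, 177]
[6, 5, 1, 3]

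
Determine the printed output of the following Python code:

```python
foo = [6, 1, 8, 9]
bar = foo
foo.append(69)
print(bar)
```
[6, 1, 8, 9, 69]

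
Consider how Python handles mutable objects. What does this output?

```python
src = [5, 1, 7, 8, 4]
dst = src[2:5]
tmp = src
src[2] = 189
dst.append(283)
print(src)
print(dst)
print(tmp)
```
[5, 1, 189, 8, 4]
[7, 8, 4, 283]
[5, 1, 189, 8, 4]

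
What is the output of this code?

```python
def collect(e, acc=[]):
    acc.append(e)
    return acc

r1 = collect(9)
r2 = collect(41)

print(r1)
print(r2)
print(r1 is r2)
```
[9, 41]
[9, 41]
True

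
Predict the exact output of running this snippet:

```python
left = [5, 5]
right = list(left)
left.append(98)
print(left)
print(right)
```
[5, 5, 98]
[5, 5]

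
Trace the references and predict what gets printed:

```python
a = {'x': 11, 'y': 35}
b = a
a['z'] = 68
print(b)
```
{'x': 11, 'y': 35, 'z': 68}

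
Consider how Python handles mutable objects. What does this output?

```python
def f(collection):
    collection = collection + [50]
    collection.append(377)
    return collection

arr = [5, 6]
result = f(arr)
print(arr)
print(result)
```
[5, 6]
[5, 6, 50, 377]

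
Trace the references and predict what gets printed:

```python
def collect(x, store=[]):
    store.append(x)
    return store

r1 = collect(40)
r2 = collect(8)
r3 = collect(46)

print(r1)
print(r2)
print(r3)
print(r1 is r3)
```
[40, 8, 46]
[40, 8, 46]
[40, 8, 46]
True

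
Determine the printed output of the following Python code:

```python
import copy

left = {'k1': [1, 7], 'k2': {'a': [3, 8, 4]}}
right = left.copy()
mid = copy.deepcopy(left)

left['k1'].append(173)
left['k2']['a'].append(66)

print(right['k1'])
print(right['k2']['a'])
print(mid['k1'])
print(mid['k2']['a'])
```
[1, 7, 173]
[3, 8, 4, 66]
[1, 7]
[3, 8, 4]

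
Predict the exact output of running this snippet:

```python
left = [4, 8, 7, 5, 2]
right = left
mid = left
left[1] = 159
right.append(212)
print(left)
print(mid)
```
[4, 159, 7, 5, 2, 212]
[4, 159, 7, 5, 2, 212]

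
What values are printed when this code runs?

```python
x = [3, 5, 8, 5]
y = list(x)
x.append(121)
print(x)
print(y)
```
[3, 5, 8, 5, 121]
[3, 5, 8, 5]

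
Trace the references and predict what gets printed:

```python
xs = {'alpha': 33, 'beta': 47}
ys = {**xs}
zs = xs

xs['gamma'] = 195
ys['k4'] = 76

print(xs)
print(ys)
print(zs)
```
{'alpha': 33, 'beta': 47, 'gamma': 195}
{'alpha': 33, 'beta': 47, 'k4': 76}
{'alpha': 33, 'beta': 47, 'gamma': 195}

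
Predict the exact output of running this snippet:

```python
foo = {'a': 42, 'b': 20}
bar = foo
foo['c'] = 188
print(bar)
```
{'a': 42, 'b': 20, 'c': 188}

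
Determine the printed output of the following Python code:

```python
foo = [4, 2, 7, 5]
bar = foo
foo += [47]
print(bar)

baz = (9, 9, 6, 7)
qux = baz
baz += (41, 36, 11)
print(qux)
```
[4, 2, 7, 5, 47]
(9, 9, 6, 7)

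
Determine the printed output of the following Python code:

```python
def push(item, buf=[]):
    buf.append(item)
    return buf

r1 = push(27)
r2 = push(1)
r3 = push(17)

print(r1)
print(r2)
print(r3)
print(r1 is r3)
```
[27, 1, 17]
[27, 1, 17]
[27, 1, 17]
True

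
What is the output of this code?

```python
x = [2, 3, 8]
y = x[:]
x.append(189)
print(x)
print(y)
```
[2, 3, 8, 189]
[2, 3, 8]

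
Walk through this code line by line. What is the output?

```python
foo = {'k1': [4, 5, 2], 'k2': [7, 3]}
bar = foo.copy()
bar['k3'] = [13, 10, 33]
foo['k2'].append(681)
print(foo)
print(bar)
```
{'k1': [4, 5, 2], 'k2': [7, 3, 681]}
{'k1': [4, 5, 2], 'k2': [7, 3, 681], 'k3': [13, 10, 33]}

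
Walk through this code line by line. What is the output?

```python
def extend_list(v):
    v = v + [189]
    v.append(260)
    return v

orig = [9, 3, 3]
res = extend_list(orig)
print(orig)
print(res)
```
[9, 3, 3]
[9, 3, 3, 189, 260]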